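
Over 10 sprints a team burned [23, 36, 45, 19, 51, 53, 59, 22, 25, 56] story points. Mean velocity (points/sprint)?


Formula: Avg velocity = Total points / Number of sprints
Points: [23, 36, 45, 19, 51, 53, 59, 22, 25, 56]
Sum = 23 + 36 + 45 + 19 + 51 + 53 + 59 + 22 + 25 + 56 = 389
Avg velocity = 389 / 10 = 38.9 points/sprint

38.9 points/sprint


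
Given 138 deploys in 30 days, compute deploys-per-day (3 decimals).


Formula: deployments per day = releases / days
= 138 / 30
= 4.6 deploys/day
(equivalently, 32.2 deploys/week)

4.6 deploys/day


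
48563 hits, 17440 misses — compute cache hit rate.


Formula: hit rate = hits / (hits + misses) * 100
hit rate = 48563 / (48563 + 17440) * 100
hit rate = 48563 / 66003 * 100
hit rate = 73.58%

73.58%


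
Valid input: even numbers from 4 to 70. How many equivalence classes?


Constraint: even integers in [4, 70]
Class 1: x < 4 — out-of-range invalid
Class 2: x in [4,70] but odd — wrong type invalid
Class 3: x in [4,70] and even — valid
Class 4: x > 70 — out-of-range invalid
Total equivalence classes: 4

4 equivalence classes


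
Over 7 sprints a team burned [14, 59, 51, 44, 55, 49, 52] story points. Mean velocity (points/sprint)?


Formula: Avg velocity = Total points / Number of sprints
Points: [14, 59, 51, 44, 55, 49, 52]
Sum = 14 + 59 + 51 + 44 + 55 + 49 + 52 = 324
Avg velocity = 324 / 7 = 46.29 points/sprint

46.29 points/sprint


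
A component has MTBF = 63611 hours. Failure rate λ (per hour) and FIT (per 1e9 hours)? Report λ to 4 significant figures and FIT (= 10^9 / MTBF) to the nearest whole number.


Formula: λ = 1 / MTBF; FIT = λ × 1e9 = 1e9 / MTBF
λ = 1 / 63611 ≈ 1.572e-05 failures/hour
FIT = 1e9 / 63611 ≈ 15721 failures per 1e9 hours (nearest whole number)

λ = 1.572e-05 /h, FIT = 15721


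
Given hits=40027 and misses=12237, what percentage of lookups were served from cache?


Formula: hit rate = hits / (hits + misses) * 100
hit rate = 40027 / (40027 + 12237) * 100
hit rate = 40027 / 52264 * 100
hit rate = 76.59%

76.59%


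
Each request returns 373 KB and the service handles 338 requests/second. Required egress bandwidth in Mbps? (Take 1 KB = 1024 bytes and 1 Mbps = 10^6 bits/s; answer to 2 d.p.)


Formula: Mbps = payload_bytes * RPS * 8 / 1e6
Payload per request = 373 KB = 373 * 1024 = 381952 bytes
Total bytes/sec = 381952 * 338 = 129099776
Total bits/sec = 129099776 * 8 = 1032798208
Mbps = 1032798208 / 1e6 = 1032.8

1032.8 Mbps


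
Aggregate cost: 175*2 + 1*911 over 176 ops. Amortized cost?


Formula: Amortized cost = Total cost / Operations
Total cost = (175 * 2) + (1 * 911)
Total cost = 350 + 911 = 1261
Amortized = 1261 / 176 = 7.1648

7.1648


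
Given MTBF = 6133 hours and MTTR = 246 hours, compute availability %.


Availability = MTBF / (MTBF + MTTR)
Availability = 6133 / (6133 + 246)
Availability = 6133 / 6379
Availability = 96.1436%

96.1436%


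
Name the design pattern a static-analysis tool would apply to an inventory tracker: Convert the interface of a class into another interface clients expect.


This matches the Adapter pattern

Adapter


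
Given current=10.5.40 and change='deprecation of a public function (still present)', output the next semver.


Current: 10.5.40
Change category: 'deprecation of a public function (still present)' → minor bump
SemVer rule: minor bump → increment MINOR, reset PATCH to 0 (MAJOR unchanged)
New: 10.6.0

10.6.0


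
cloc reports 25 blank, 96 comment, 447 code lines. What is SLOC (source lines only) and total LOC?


Total LOC = blank + comment + code
Total LOC = 25 + 96 + 447 = 568
SLOC (source only) = code = 447

Total LOC: 568, SLOC: 447


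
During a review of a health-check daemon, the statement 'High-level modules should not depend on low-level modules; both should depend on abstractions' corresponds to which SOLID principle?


This describes the Dependency Inversion Principle (DIP)

Dependency Inversion Principle (DIP)


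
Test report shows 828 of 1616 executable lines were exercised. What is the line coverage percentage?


Coverage = covered / total * 100
Coverage = 828 / 1616 * 100
Coverage = 51.24%

51.24%


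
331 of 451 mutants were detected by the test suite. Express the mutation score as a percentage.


Mutation score = killed / total * 100
Mutation score = 331 / 451 * 100
Mutation score = 73.39%

73.39%


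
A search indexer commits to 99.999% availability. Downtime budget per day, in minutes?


Formula: allowed downtime = period * (100 - SLA) / 100
Period (day) = 1440 minutes
Unavailability fraction = (100 - 99.999) / 100
Allowed downtime = 1440 * (100 - 99.999) / 100
Allowed downtime = 0.0144 minutes

0.0144 minutes


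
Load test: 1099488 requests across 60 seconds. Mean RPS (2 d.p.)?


Formula: throughput = requests / seconds
throughput = 1099488 / 60
throughput = 18324.8 requests/second

18324.8 requests/second


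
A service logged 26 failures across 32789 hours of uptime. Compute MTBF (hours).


Formula: MTBF = Total operating time / Number of failures
MTBF = 32789 / 26
MTBF = 1261.12 hours

1261.12 hours


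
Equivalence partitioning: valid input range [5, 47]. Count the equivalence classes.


Valid range: [5, 47]
Class 1: x < 5 — invalid
Class 2: 5 ≤ x ≤ 47 — valid
Class 3: x > 47 — invalid
Total equivalence classes: 3

3 equivalence classes


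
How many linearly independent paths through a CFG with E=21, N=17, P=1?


Formula: V(G) = E - N + 2P
V(G) = 21 - 17 + 2*1
V(G) = 4 + 2
V(G) = 6

6


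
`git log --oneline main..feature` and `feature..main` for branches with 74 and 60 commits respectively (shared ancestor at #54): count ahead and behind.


Common ancestor: commit #54
feature commits after divergence: 74 - 54 = 20
main commits after divergence: 60 - 54 = 6
feature is 20 commits ahead of main
main is 6 commits ahead of feature

feature ahead: 20, main ahead: 6


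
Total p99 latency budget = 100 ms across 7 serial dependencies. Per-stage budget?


Formula: per_stage = total_budget / stages
per_stage = 100 / 7
per_stage = 14.29 ms

14.29 ms


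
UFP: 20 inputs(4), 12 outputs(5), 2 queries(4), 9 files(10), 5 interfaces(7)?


UFP = EI*4 + EO*5 + EQ*4 + ILF*10 + EIF*7
UFP = 20*4 + 12*5 + 2*4 + 9*10 + 5*7
UFP = 80 + 60 + 8 + 90 + 35
UFP = 273

273


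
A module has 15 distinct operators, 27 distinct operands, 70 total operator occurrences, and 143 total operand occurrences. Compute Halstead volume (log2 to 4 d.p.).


Formula: V = N * log2(η), where N = N1 + N2 and η = η1 + η2
η = 15 + 27 = 42
N = 70 + 143 = 213
log2(42) ≈ 5.3923
V = 213 * 5.3923 = 1148.56

1148.56


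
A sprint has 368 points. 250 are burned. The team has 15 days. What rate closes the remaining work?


Formula: Required rate = Remaining points / Days left
Remaining = 368 - 250 = 118 points
Required rate = 118 / 15 = 7.87 points/day

7.87 points/day


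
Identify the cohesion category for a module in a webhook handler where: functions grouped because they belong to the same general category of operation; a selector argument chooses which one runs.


Reasoning: Grouped by category of activity, not by data or sequence
Type: Logical cohesion

Logical cohesion


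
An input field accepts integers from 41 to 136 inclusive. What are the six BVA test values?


Range: [41, 136]
Boundaries: just below min, min, min+1, max-1, max, just above max
Values: [40, 41, 42, 135, 136, 137]

[40, 41, 42, 135, 136, 137]


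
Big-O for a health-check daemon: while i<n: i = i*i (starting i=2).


Reasoning: squaring drives double-exponential growth; iterations ~ log log n
Complexity: O(log log n)

O(log log n)


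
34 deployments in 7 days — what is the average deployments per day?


Formula: deployments per day = releases / days
= 34 / 7
= 4.857 deploys/day
(equivalently, 34.0 deploys/week)

4.857 deploys/day


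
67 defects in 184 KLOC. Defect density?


Defect density = defects / KLOC
Defect density = 67 / 184
Defect density = 0.364 defects/KLOC

0.364 defects/KLOC


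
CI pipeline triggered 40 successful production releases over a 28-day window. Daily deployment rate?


Formula: deployments per day = releases / days
= 40 / 28
= 1.429 deploys/day
(equivalently, 10.0 deploys/week)

1.429 deploys/day


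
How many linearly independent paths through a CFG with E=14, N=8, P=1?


Formula: V(G) = E - N + 2P
V(G) = 14 - 8 + 2*1
V(G) = 6 + 2
V(G) = 8

8


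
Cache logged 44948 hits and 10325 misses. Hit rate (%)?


Formula: hit rate = hits / (hits + misses) * 100
hit rate = 44948 / (44948 + 10325) * 100
hit rate = 44948 / 55273 * 100
hit rate = 81.32%

81.32%


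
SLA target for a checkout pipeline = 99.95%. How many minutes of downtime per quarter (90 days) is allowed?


Formula: allowed downtime = period * (100 - SLA) / 100
Period (quarter (90 days)) = 129600 minutes
Unavailability fraction = (100 - 99.95) / 100
Allowed downtime = 129600 * (100 - 99.95) / 100
Allowed downtime = 64.8 minutes

64.8 minutes


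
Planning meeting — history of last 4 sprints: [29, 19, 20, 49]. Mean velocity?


Formula: Avg velocity = Total points / Number of sprints
Points: [29, 19, 20, 49]
Sum = 29 + 19 + 20 + 49 = 117
Avg velocity = 117 / 4 = 29.25 points/sprint

29.25 points/sprint


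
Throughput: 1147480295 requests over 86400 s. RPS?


Formula: throughput = requests / seconds
throughput = 1147480295 / 86400
throughput = 13281.02 requests/second

13281.02 requests/second


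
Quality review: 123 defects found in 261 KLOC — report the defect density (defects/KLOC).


Defect density = defects / KLOC
Defect density = 123 / 261
Defect density = 0.471 defects/KLOC

0.471 defects/KLOC


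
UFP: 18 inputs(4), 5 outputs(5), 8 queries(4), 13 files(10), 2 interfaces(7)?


UFP = EI*4 + EO*5 + EQ*4 + ILF*10 + EIF*7
UFP = 18*4 + 5*5 + 8*4 + 13*10 + 2*7
UFP = 72 + 25 + 32 + 130 + 14
UFP = 273

273


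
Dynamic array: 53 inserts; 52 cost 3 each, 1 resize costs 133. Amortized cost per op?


Formula: Amortized cost = Total cost / Operations
Total cost = (52 * 3) + (1 * 133)
Total cost = 156 + 133 = 289
Amortized = 289 / 53 = 5.4528

5.4528


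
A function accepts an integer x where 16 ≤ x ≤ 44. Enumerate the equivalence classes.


Valid range: [16, 44]
Class 1: x < 16 — invalid
Class 2: 16 ≤ x ≤ 44 — valid
Class 3: x > 44 — invalid
Total equivalence classes: 3

3 equivalence classes


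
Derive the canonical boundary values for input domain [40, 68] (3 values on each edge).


Range: [40, 68]
Boundaries: just below min, min, min+1, max-1, max, just above max
Values: [39, 40, 41, 67, 68, 69]

[39, 40, 41, 67, 68, 69]


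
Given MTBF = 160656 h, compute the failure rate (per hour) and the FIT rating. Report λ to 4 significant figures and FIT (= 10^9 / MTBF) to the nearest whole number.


Formula: λ = 1 / MTBF; FIT = λ × 1e9 = 1e9 / MTBF
λ = 1 / 160656 ≈ 6.224e-06 failures/hour
FIT = 1e9 / 160656 ≈ 6224 failures per 1e9 hours (nearest whole number)

λ = 6.224e-06 /h, FIT = 6224


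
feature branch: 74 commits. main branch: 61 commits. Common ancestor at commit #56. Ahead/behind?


Common ancestor: commit #56
feature commits after divergence: 74 - 56 = 18
main commits after divergence: 61 - 56 = 5
feature is 18 commits ahead of main
main is 5 commits ahead of feature

feature ahead: 18, main ahead: 5


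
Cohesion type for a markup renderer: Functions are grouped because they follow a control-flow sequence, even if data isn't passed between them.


Reasoning: Grouped by order of execution within a routine, not by data flow
Type: Procedural cohesion

Procedural cohesion


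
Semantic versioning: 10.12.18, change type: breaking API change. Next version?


Current: 10.12.18
Change category: 'breaking API change' → major bump
SemVer rule: major bump → increment MAJOR, reset MINOR and PATCH to 0
New: 11.0.0

11.0.0


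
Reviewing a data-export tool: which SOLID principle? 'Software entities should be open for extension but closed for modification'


This describes the Open/Closed Principle (OCP)

Open/Closed Principle (OCP)


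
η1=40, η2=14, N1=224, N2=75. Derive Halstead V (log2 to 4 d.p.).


Formula: V = N * log2(η), where N = N1 + N2 and η = η1 + η2
η = 40 + 14 = 54
N = 224 + 75 = 299
log2(54) ≈ 5.7549
V = 299 * 5.7549 = 1720.72

1720.72


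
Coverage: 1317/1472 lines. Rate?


Coverage = covered / total * 100
Coverage = 1317 / 1472 * 100
Coverage = 89.47%

89.47%


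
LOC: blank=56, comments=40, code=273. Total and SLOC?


Total LOC = blank + comment + code
Total LOC = 56 + 40 + 273 = 369
SLOC (source only) = code = 273

Total LOC: 369, SLOC: 273


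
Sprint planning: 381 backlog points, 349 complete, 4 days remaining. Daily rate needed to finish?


Formula: Required rate = Remaining points / Days left
Remaining = 381 - 349 = 32 points
Required rate = 32 / 4 = 8.0 points/day

8.0 points/day


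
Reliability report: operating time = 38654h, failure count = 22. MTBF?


Formula: MTBF = Total operating time / Number of failures
MTBF = 38654 / 22
MTBF = 1757.0 hours

1757.0 hours


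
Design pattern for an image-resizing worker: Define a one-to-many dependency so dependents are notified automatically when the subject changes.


This matches the Observer pattern

Observer


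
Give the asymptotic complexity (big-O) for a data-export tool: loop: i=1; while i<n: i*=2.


Reasoning: i doubles each step so iterations are log2(n)
Complexity: O(log n)

O(log n)


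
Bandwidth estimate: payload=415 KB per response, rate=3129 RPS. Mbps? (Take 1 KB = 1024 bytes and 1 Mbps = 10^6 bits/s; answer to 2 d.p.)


Formula: Mbps = payload_bytes * RPS * 8 / 1e6
Payload per request = 415 KB = 415 * 1024 = 424960 bytes
Total bytes/sec = 424960 * 3129 = 1329699840
Total bits/sec = 1329699840 * 8 = 10637598720
Mbps = 10637598720 / 1e6 = 10637.6

10637.6 Mbps


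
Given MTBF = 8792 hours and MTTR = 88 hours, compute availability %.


Availability = MTBF / (MTBF + MTTR)
Availability = 8792 / (8792 + 88)
Availability = 8792 / 8880
Availability = 99.009%

99.009%


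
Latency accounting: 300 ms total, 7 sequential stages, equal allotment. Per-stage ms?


Formula: per_stage = total_budget / stages
per_stage = 300 / 7
per_stage = 42.86 ms

42.86 ms


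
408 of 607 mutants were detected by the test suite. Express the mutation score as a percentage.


Mutation score = killed / total * 100
Mutation score = 408 / 607 * 100
Mutation score = 67.22%

67.22%


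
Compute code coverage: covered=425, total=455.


Coverage = covered / total * 100
Coverage = 425 / 455 * 100
Coverage = 93.41%

93.41%


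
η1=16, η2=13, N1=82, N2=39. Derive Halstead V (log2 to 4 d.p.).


Formula: V = N * log2(η), where N = N1 + N2 and η = η1 + η2
η = 16 + 13 = 29
N = 82 + 39 = 121
log2(29) ≈ 4.8580
V = 121 * 4.8580 = 587.82

587.82


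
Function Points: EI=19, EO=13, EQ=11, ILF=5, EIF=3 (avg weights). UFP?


UFP = EI*4 + EO*5 + EQ*4 + ILF*10 + EIF*7
UFP = 19*4 + 13*5 + 11*4 + 5*10 + 3*7
UFP = 76 + 65 + 44 + 50 + 21
UFP = 256

256


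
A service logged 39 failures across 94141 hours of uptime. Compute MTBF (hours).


Formula: MTBF = Total operating time / Number of failures
MTBF = 94141 / 39
MTBF = 2413.87 hours

2413.87 hours


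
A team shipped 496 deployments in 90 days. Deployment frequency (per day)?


Formula: deployments per day = releases / days
= 496 / 90
= 5.511 deploys/day
(equivalently, 38.58 deploys/week)

5.511 deploys/day


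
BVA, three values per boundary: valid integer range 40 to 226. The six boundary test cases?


Range: [40, 226]
Boundaries: just below min, min, min+1, max-1, max, just above max
Values: [39, 40, 41, 225, 226, 227]

[39, 40, 41, 225, 226, 227]


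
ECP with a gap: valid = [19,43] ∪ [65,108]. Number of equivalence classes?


Valid ranges: [19,43] and [65,108]
Class 1: x < 19 — invalid
Class 2: 19 ≤ x ≤ 43 — valid
Class 3: 43 < x < 65 — invalid (gap between ranges)
Class 4: 65 ≤ x ≤ 108 — valid
Class 5: x > 108 — invalid
Total equivalence classes: 5

5 equivalence classes


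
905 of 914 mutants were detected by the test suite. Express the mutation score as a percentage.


Mutation score = killed / total * 100
Mutation score = 905 / 914 * 100
Mutation score = 99.02%

99.02%


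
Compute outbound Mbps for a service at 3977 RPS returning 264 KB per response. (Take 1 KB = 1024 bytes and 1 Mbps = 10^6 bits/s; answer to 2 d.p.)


Formula: Mbps = payload_bytes * RPS * 8 / 1e6
Payload per request = 264 KB = 264 * 1024 = 270336 bytes
Total bytes/sec = 270336 * 3977 = 1075126272
Total bits/sec = 1075126272 * 8 = 8601010176
Mbps = 8601010176 / 1e6 = 8601.01

8601.01 Mbps


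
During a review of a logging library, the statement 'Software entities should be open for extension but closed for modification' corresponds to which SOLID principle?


This describes the Open/Closed Principle (OCP)

Open/Closed Principle (OCP)


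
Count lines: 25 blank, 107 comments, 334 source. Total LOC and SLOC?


Total LOC = blank + comment + code
Total LOC = 25 + 107 + 334 = 466
SLOC (source only) = code = 334

Total LOC: 466, SLOC: 334


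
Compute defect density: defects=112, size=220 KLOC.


Defect density = defects / KLOC
Defect density = 112 / 220
Defect density = 0.509 defects/KLOC

0.509 defects/KLOC


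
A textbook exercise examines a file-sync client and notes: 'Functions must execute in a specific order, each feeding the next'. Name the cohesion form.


Reasoning: Output of one is input to next
Type: Sequential cohesion

Sequential cohesion


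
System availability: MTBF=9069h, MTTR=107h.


Availability = MTBF / (MTBF + MTTR)
Availability = 9069 / (9069 + 107)
Availability = 9069 / 9176
Availability = 98.8339%

98.8339%


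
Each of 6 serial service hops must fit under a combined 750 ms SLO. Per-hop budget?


Formula: per_stage = total_budget / stages
per_stage = 750 / 6
per_stage = 125.0 ms

125.0 ms


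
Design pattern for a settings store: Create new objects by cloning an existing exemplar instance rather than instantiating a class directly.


This matches the Prototype pattern

Prototype


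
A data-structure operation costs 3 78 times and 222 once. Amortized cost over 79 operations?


Formula: Amortized cost = Total cost / Operations
Total cost = (78 * 3) + (1 * 222)
Total cost = 234 + 222 = 456
Amortized = 456 / 79 = 5.7722

5.7722


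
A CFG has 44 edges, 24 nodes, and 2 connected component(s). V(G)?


Formula: V(G) = E - N + 2P
V(G) = 44 - 24 + 2*2
V(G) = 20 + 4
V(G) = 24

24


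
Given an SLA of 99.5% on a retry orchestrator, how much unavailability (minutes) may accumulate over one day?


Formula: allowed downtime = period * (100 - SLA) / 100
Period (day) = 1440 minutes
Unavailability fraction = (100 - 99.5) / 100
Allowed downtime = 1440 * (100 - 99.5) / 100
Allowed downtime = 7.2 minutes

7.2 minutes


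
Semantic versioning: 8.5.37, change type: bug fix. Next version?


Current: 8.5.37
Change category: 'bug fix' → patch bump
SemVer rule: patch bump → increment PATCH (MAJOR and MINOR unchanged)
New: 8.5.38

8.5.38


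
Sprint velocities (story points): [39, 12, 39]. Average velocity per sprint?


Formula: Avg velocity = Total points / Number of sprints
Points: [39, 12, 39]
Sum = 39 + 12 + 39 = 90
Avg velocity = 90 / 3 = 30.0 points/sprint

30.0 points/sprint


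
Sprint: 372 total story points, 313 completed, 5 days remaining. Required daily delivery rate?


Formula: Required rate = Remaining points / Days left
Remaining = 372 - 313 = 59 points
Required rate = 59 / 5 = 11.8 points/day

11.8 points/day


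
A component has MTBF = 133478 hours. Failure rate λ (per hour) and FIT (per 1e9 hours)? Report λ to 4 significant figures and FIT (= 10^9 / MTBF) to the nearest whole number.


Formula: λ = 1 / MTBF; FIT = λ × 1e9 = 1e9 / MTBF
λ = 1 / 133478 ≈ 7.492e-06 failures/hour
FIT = 1e9 / 133478 ≈ 7492 failures per 1e9 hours (nearest whole number)

λ = 7.492e-06 /h, FIT = 7492


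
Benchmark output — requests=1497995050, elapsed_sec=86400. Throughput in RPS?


Formula: throughput = requests / seconds
throughput = 1497995050 / 86400
throughput = 17337.91 requests/second

17337.91 requests/second


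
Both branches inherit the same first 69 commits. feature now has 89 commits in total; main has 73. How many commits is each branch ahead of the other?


Common ancestor: commit #69
feature commits after divergence: 89 - 69 = 20
main commits after divergence: 73 - 69 = 4
feature is 20 commits ahead of main
main is 4 commits ahead of feature

feature ahead: 20, main ahead: 4


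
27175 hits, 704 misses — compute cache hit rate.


Formula: hit rate = hits / (hits + misses) * 100
hit rate = 27175 / (27175 + 704) * 100
hit rate = 27175 / 27879 * 100
hit rate = 97.47%

97.47%


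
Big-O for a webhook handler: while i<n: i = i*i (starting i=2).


Reasoning: squaring drives double-exponential growth; iterations ~ log log n
Complexity: O(log log n)

O(log log n)


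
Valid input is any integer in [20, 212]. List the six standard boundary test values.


Range: [20, 212]
Boundaries: just below min, min, min+1, max-1, max, just above max
Values: [19, 20, 21, 211, 212, 213]

[19, 20, 21, 211, 212, 213]


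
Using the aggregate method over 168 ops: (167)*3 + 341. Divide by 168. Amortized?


Formula: Amortized cost = Total cost / Operations
Total cost = (167 * 3) + (1 * 341)
Total cost = 501 + 341 = 842
Amortized = 842 / 168 = 5.0119

5.0119


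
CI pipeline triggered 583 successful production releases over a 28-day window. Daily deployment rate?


Formula: deployments per day = releases / days
= 583 / 28
= 20.821 deploys/day
(equivalently, 145.75 deploys/week)

20.821 deploys/day


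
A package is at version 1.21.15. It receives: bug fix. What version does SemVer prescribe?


Current: 1.21.15
Change category: 'bug fix' → patch bump
SemVer rule: patch bump → increment PATCH (MAJOR and MINOR unchanged)
New: 1.21.16

1.21.16


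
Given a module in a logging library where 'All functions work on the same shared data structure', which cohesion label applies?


Reasoning: Functions share data
Type: Communicational cohesion

Communicational cohesion


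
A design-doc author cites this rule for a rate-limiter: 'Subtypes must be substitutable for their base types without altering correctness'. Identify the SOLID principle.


This describes the Liskov Substitution Principle (LSP)

Liskov Substitution Principle (LSP)


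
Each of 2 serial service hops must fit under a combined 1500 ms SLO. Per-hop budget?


Formula: per_stage = total_budget / stages
per_stage = 1500 / 2
per_stage = 750.0 ms

750.0 ms


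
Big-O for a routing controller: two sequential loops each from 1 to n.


Reasoning: sequential dominates: O(n) + O(n) = O(n)
Complexity: O(n)

O(n)


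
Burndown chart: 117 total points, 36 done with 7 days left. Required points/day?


Formula: Required rate = Remaining points / Days left
Remaining = 117 - 36 = 81 points
Required rate = 81 / 7 = 11.57 points/day

11.57 points/day


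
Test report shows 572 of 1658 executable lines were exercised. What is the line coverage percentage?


Coverage = covered / total * 100
Coverage = 572 / 1658 * 100
Coverage = 34.5%

34.5%


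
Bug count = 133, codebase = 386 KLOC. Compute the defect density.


Defect density = defects / KLOC
Defect density = 133 / 386
Defect density = 0.345 defects/KLOC

0.345 defects/KLOC


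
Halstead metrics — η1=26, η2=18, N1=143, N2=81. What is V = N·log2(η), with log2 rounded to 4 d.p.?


Formula: V = N * log2(η), where N = N1 + N2 and η = η1 + η2
η = 26 + 18 = 44
N = 143 + 81 = 224
log2(44) ≈ 5.4594
V = 224 * 5.4594 = 1222.91

1222.91


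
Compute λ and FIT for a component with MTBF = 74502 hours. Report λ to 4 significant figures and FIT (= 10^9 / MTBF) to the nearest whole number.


Formula: λ = 1 / MTBF; FIT = λ × 1e9 = 1e9 / MTBF
λ = 1 / 74502 ≈ 1.342e-05 failures/hour
FIT = 1e9 / 74502 ≈ 13422 failures per 1e9 hours (nearest whole number)

λ = 1.342e-05 /h, FIT = 13422


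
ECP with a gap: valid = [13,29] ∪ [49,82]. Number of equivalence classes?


Valid ranges: [13,29] and [49,82]
Class 1: x < 13 — invalid
Class 2: 13 ≤ x ≤ 29 — valid
Class 3: 29 < x < 49 — invalid (gap between ranges)
Class 4: 49 ≤ x ≤ 82 — valid
Class 5: x > 82 — invalid
Total equivalence classes: 5

5 equivalence classes


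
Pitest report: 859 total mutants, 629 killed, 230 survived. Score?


Mutation score = killed / total * 100
Mutation score = 629 / 859 * 100
Mutation score = 73.22%

73.22%


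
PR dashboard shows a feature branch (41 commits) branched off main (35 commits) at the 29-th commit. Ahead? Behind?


Common ancestor: commit #29
feature commits after divergence: 41 - 29 = 12
main commits after divergence: 35 - 29 = 6
feature is 12 commits ahead of main
main is 6 commits ahead of feature

feature ahead: 12, main ahead: 6


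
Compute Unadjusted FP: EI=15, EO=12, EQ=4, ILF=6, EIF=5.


UFP = EI*4 + EO*5 + EQ*4 + ILF*10 + EIF*7
UFP = 15*4 + 12*5 + 4*4 + 6*10 + 5*7
UFP = 60 + 60 + 16 + 60 + 35
UFP = 231

231


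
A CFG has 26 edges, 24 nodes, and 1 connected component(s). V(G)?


Formula: V(G) = E - N + 2P
V(G) = 26 - 24 + 2*1
V(G) = 2 + 2
V(G) = 4

4


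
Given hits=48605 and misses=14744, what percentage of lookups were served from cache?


Formula: hit rate = hits / (hits + misses) * 100
hit rate = 48605 / (48605 + 14744) * 100
hit rate = 48605 / 63349 * 100
hit rate = 76.73%

76.73%


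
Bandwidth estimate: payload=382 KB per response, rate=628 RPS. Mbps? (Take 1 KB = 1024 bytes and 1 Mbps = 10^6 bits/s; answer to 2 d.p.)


Formula: Mbps = payload_bytes * RPS * 8 / 1e6
Payload per request = 382 KB = 382 * 1024 = 391168 bytes
Total bytes/sec = 391168 * 628 = 245653504
Total bits/sec = 245653504 * 8 = 1965228032
Mbps = 1965228032 / 1e6 = 1965.23

1965.23 Mbps


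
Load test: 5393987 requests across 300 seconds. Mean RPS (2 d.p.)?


Formula: throughput = requests / seconds
throughput = 5393987 / 300
throughput = 17979.96 requests/second

17979.96 requests/second


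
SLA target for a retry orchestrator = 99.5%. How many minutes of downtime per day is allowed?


Formula: allowed downtime = period * (100 - SLA) / 100
Period (day) = 1440 minutes
Unavailability fraction = (100 - 99.5) / 100
Allowed downtime = 1440 * (100 - 99.5) / 100
Allowed downtime = 7.2 minutes

7.2 minutes


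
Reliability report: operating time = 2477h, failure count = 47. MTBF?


Formula: MTBF = Total operating time / Number of failures
MTBF = 2477 / 47
MTBF = 52.7 hours

52.7 hours


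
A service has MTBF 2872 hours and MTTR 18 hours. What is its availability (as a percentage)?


Availability = MTBF / (MTBF + MTTR)
Availability = 2872 / (2872 + 18)
Availability = 2872 / 2890
Availability = 99.3772%

99.3772%


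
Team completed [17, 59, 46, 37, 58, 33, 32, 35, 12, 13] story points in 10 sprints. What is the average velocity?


Formula: Avg velocity = Total points / Number of sprints
Points: [17, 59, 46, 37, 58, 33, 32, 35, 12, 13]
Sum = 17 + 59 + 46 + 37 + 58 + 33 + 32 + 35 + 12 + 13 = 342
Avg velocity = 342 / 10 = 34.2 points/sprint

34.2 points/sprint


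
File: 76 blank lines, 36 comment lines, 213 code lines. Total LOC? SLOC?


Total LOC = blank + comment + code
Total LOC = 76 + 36 + 213 = 325
SLOC (source only) = code = 213

Total LOC: 325, SLOC: 213


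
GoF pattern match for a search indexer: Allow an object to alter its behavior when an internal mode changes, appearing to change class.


This matches the State pattern

State


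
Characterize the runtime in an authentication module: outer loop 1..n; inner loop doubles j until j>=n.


Reasoning: linear outer times logarithmic inner
Complexity: O(n log n)

O(n log n)


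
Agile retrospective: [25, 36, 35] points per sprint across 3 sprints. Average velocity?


Formula: Avg velocity = Total points / Number of sprints
Points: [25, 36, 35]
Sum = 25 + 36 + 35 = 96
Avg velocity = 96 / 3 = 32.0 points/sprint

32.0 points/sprint


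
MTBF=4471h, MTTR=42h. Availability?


Availability = MTBF / (MTBF + MTTR)
Availability = 4471 / (4471 + 42)
Availability = 4471 / 4513
Availability = 99.0694%

99.0694%


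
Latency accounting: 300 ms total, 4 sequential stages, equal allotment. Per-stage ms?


Formula: per_stage = total_budget / stages
per_stage = 300 / 4
per_stage = 75.0 ms

75.0 ms


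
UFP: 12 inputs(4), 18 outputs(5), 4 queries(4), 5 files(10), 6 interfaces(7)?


UFP = EI*4 + EO*5 + EQ*4 + ILF*10 + EIF*7
UFP = 12*4 + 18*5 + 4*4 + 5*10 + 6*7
UFP = 48 + 90 + 16 + 50 + 42
UFP = 246

246


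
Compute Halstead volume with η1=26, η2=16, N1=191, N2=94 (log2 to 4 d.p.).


Formula: V = N * log2(η), where N = N1 + N2 and η = η1 + η2
η = 26 + 16 = 42
N = 191 + 94 = 285
log2(42) ≈ 5.3923
V = 285 * 5.3923 = 1536.81

1536.81


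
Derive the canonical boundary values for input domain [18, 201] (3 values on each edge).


Range: [18, 201]
Boundaries: just below min, min, min+1, max-1, max, just above max
Values: [17, 18, 19, 200, 201, 202]

[17, 18, 19, 200, 201, 202]


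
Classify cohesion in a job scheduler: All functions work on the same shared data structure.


Reasoning: Functions share data
Type: Communicational cohesion

Communicational cohesion


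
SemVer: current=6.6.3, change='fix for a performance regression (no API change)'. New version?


Current: 6.6.3
Change category: 'fix for a performance regression (no API change)' → patch bump
SemVer rule: patch bump → increment PATCH (MAJOR and MINOR unchanged)
New: 6.6.4

6.6.4


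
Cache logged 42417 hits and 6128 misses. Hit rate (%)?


Formula: hit rate = hits / (hits + misses) * 100
hit rate = 42417 / (42417 + 6128) * 100
hit rate = 42417 / 48545 * 100
hit rate = 87.38%

87.38%


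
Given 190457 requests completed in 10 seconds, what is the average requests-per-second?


Formula: throughput = requests / seconds
throughput = 190457 / 10
throughput = 19045.7 requests/second

19045.7 requests/second


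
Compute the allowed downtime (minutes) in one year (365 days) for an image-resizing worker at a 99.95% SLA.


Formula: allowed downtime = period * (100 - SLA) / 100
Period (year (365 days)) = 525600 minutes
Unavailability fraction = (100 - 99.95) / 100
Allowed downtime = 525600 * (100 - 99.95) / 100
Allowed downtime = 262.8 minutes

262.8 minutes


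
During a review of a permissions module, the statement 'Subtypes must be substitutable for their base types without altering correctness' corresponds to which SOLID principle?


This describes the Liskov Substitution Principle (LSP)

Liskov Substitution Principle (LSP)


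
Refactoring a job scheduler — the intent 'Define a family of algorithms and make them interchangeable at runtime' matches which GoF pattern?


This matches the Strategy pattern

Strategy


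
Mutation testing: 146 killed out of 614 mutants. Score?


Mutation score = killed / total * 100
Mutation score = 146 / 614 * 100
Mutation score = 23.78%

23.78%


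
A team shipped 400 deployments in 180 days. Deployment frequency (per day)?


Formula: deployments per day = releases / days
= 400 / 180
= 2.222 deploys/day
(equivalently, 15.56 deploys/week)

2.222 deploys/day


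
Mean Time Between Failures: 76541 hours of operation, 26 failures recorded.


Formula: MTBF = Total operating time / Number of failures
MTBF = 76541 / 26
MTBF = 2943.88 hours

2943.88 hours


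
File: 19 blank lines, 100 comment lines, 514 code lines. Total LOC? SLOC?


Total LOC = blank + comment + code
Total LOC = 19 + 100 + 514 = 633
SLOC (source only) = code = 514

Total LOC: 633, SLOC: 514


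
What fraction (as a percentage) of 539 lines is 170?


Coverage = covered / total * 100
Coverage = 170 / 539 * 100
Coverage = 31.54%

31.54%


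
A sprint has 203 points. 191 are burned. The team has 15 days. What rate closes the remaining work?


Formula: Required rate = Remaining points / Days left
Remaining = 203 - 191 = 12 points
Required rate = 12 / 15 = 0.8 points/day

0.8 points/day


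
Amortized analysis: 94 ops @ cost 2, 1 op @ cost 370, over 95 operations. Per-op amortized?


Formula: Amortized cost = Total cost / Operations
Total cost = (94 * 2) + (1 * 370)
Total cost = 188 + 370 = 558
Amortized = 558 / 95 = 5.8737

5.8737


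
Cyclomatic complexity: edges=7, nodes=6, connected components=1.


Formula: V(G) = E - N + 2P
V(G) = 7 - 6 + 2*1
V(G) = 1 + 2
V(G) = 3

3


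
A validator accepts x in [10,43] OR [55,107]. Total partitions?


Valid ranges: [10,43] and [55,107]
Class 1: x < 10 — invalid
Class 2: 10 ≤ x ≤ 43 — valid
Class 3: 43 < x < 55 — invalid (gap between ranges)
Class 4: 55 ≤ x ≤ 107 — valid
Class 5: x > 107 — invalid
Total equivalence classes: 5

5 equivalence classes


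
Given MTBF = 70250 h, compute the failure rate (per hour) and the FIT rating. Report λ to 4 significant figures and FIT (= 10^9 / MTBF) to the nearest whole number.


Formula: λ = 1 / MTBF; FIT = λ × 1e9 = 1e9 / MTBF
λ = 1 / 70250 ≈ 1.423e-05 failures/hour
FIT = 1e9 / 70250 ≈ 14235 failures per 1e9 hours (nearest whole number)

λ = 1.423e-05 /h, FIT = 14235


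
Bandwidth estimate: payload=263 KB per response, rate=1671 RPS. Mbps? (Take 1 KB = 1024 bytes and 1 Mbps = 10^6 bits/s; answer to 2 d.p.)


Formula: Mbps = payload_bytes * RPS * 8 / 1e6
Payload per request = 263 KB = 263 * 1024 = 269312 bytes
Total bytes/sec = 269312 * 1671 = 450020352
Total bits/sec = 450020352 * 8 = 3600162816
Mbps = 3600162816 / 1e6 = 3600.16

3600.16 Mbps


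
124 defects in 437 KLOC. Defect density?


Defect density = defects / KLOC
Defect density = 124 / 437
Defect density = 0.284 defects/KLOC

0.284 defects/KLOC


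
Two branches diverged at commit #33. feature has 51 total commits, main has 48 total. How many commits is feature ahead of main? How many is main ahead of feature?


Common ancestor: commit #33
feature commits after divergence: 51 - 33 = 18
main commits after divergence: 48 - 33 = 15
feature is 18 commits ahead of main
main is 15 commits ahead of feature

feature ahead: 18, main ahead: 15


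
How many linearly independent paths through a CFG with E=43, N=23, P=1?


Formula: V(G) = E - N + 2P
V(G) = 43 - 23 + 2*1
V(G) = 20 + 2
V(G) = 22

22


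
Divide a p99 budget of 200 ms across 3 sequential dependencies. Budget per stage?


Formula: per_stage = total_budget / stages
per_stage = 200 / 3
per_stage = 66.67 ms

66.67 ms


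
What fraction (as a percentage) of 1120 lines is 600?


Coverage = covered / total * 100
Coverage = 600 / 1120 * 100
Coverage = 53.57%

53.57%


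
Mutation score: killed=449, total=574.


Mutation score = killed / total * 100
Mutation score = 449 / 574 * 100
Mutation score = 78.22%

78.22%


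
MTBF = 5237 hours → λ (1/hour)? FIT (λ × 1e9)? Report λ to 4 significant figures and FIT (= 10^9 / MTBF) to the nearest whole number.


Formula: λ = 1 / MTBF; FIT = λ × 1e9 = 1e9 / MTBF
λ = 1 / 5237 ≈ 1.909e-04 failures/hour
FIT = 1e9 / 5237 ≈ 190949 failures per 1e9 hours (nearest whole number)

λ = 1.909e-04 /h, FIT = 190949


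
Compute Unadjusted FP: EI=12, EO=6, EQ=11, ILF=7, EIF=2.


UFP = EI*4 + EO*5 + EQ*4 + ILF*10 + EIF*7
UFP = 12*4 + 6*5 + 11*4 + 7*10 + 2*7
UFP = 48 + 30 + 44 + 70 + 14
UFP = 206

206


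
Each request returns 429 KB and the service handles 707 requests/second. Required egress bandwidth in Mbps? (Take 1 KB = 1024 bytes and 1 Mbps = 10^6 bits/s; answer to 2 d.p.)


Formula: Mbps = payload_bytes * RPS * 8 / 1e6
Payload per request = 429 KB = 429 * 1024 = 439296 bytes
Total bytes/sec = 439296 * 707 = 310582272
Total bits/sec = 310582272 * 8 = 2484658176
Mbps = 2484658176 / 1e6 = 2484.66

2484.66 Mbps


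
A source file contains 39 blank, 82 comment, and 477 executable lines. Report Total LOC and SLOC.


Total LOC = blank + comment + code
Total LOC = 39 + 82 + 477 = 598
SLOC (source only) = code = 477

Total LOC: 598, SLOC: 477


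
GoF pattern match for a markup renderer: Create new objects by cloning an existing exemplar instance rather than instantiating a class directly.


This matches the Prototype pattern

Prototype


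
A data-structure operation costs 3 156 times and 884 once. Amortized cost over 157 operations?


Formula: Amortized cost = Total cost / Operations
Total cost = (156 * 3) + (1 * 884)
Total cost = 468 + 884 = 1352
Amortized = 1352 / 157 = 8.6115

8.6115


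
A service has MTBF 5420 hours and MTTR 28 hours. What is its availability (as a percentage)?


Availability = MTBF / (MTBF + MTTR)
Availability = 5420 / (5420 + 28)
Availability = 5420 / 5448
Availability = 99.486%

99.486%


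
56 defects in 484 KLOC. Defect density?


Defect density = defects / KLOC
Defect density = 56 / 484
Defect density = 0.116 defects/KLOC

0.116 defects/KLOC


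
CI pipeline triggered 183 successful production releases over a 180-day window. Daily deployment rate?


Formula: deployments per day = releases / days
= 183 / 180
= 1.017 deploys/day
(equivalently, 7.12 deploys/week)

1.017 deploys/day


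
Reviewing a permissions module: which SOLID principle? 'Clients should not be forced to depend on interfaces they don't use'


This describes the Interface Segregation Principle (ISP)

Interface Segregation Principle (ISP)


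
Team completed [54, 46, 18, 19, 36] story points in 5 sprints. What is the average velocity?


Formula: Avg velocity = Total points / Number of sprints
Points: [54, 46, 18, 19, 36]
Sum = 54 + 46 + 18 + 19 + 36 = 173
Avg velocity = 173 / 5 = 34.6 points/sprint

34.6 points/sprint


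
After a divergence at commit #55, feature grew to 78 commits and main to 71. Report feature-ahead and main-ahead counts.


Common ancestor: commit #55
feature commits after divergence: 78 - 55 = 23
main commits after divergence: 71 - 55 = 16
feature is 23 commits ahead of main
main is 16 commits ahead of feature

feature ahead: 23, main ahead: 16


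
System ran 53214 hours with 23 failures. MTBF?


Formula: MTBF = Total operating time / Number of failures
MTBF = 53214 / 23
MTBF = 2313.65 hours

2313.65 hours


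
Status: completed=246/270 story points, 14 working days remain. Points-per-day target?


Formula: Required rate = Remaining points / Days left
Remaining = 270 - 246 = 24 points
Required rate = 24 / 14 = 1.71 points/day

1.71 points/day


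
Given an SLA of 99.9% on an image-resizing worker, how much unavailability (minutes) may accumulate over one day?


Formula: allowed downtime = period * (100 - SLA) / 100
Period (day) = 1440 minutes
Unavailability fraction = (100 - 99.9) / 100
Allowed downtime = 1440 * (100 - 99.9) / 100
Allowed downtime = 1.44 minutes

1.44 minutes


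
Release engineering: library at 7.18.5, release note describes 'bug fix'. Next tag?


Current: 7.18.5
Change category: 'bug fix' → patch bump
SemVer rule: patch bump → increment PATCH (MAJOR and MINOR unchanged)
New: 7.18.6

7.18.6


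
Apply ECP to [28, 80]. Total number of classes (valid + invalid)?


Valid range: [28, 80]
Class 1: x < 28 — invalid
Class 2: 28 ≤ x ≤ 80 — valid
Class 3: x > 80 — invalid
Total equivalence classes: 3

3 equivalence classes


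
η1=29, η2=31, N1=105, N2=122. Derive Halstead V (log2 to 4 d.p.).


Formula: V = N * log2(η), where N = N1 + N2 and η = η1 + η2
η = 29 + 31 = 60
N = 105 + 122 = 227
log2(60) ≈ 5.9069
V = 227 * 5.9069 = 1340.87

1340.87
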